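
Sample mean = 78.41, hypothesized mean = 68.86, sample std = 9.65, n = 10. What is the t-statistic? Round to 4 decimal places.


t = (xbar - mu0) / (s/sqrt(n))
xbar - mu0 = 78.41 - 68.86 = 9.55
sqrt(10) ≈ 3.16227766
s/sqrt(n) = 9.65 / 3.16227766 ≈ 3.05159794
t = 9.55 / 3.05159794 ≈ 3.129508

3.1295


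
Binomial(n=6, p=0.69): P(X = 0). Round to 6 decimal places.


P = C(n,k) * p^k * (1-p)^(n-k)
C(6,0) = 1
p^k = 0.69^0 = 1
(1-p)^(n-k) = 0.31^6 ≈ 0.0008875037
P = 1 * 1 * 0.0008875037 ≈ 0.000888

0.000888


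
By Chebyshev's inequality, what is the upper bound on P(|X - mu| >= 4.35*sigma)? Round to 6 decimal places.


P <= 1/k^2
k^2 = 4.35^2 = 18.9225
1/k^2 = 1 / 18.9225 = 400/7569 ≈ 0.05284714

0.052847


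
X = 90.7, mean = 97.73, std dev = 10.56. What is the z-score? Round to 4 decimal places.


z = (X - mu) / sigma
X - mu = 90.7 - 97.73 = -7.03
z = -7.03 / 10.56 = -703/1056 ≈ -0.665720

-0.6657


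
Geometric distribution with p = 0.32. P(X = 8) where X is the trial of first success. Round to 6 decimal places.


P = (1-p)^(k-1) * p
(1-p)^(k-1) = 0.68^7 ≈ 0.06722989
P = 0.06722989 * 0.32 ≈ 0.02151356

0.021514


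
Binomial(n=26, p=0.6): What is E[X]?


E[X] = n*p = 26 * 0.6 = 15.6

15.6


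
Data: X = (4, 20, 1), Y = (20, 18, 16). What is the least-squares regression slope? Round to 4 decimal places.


b = sum((xi-xbar)(yi-ybar)) / sum((xi-xbar)^2)
n = 3, xbar = 25/3 ≈ 8.333333, ybar = 54/3 = 18
Sxy = sum((xi-xbar)(yi-ybar)) = 6
Sxx = sum((xi-xbar)^2) = 626/3 ≈ 208.666667
b = Sxy / Sxx = 9/313 ≈ 0.028754

0.0288


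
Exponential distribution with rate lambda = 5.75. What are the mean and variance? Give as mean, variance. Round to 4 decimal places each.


mean = 1/lam, var = 1/lam^2
mean = 1 / 5.75 = 4/23 ≈ 0.173913
lam^2 = 5.75^2 = 33.0625
var = 1 / 33.0625 = 16/529 ≈ 0.030246

0.1739, 0.0302


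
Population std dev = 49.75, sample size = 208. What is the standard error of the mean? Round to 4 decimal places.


SE = sigma / sqrt(n)
sqrt(208) ≈ 14.422205
SE = 49.75 / 14.422205 ≈ 3.449542

3.4495


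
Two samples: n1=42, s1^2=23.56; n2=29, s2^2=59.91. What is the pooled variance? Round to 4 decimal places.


sp^2 = ((n1-1)*s1^2 + (n2-1)*s2^2)/(n1+n2-2)
(n1-1)*s1^2 = 41 * 23.56 = 965.96
(n2-1)*s2^2 = 28 * 59.91 = 1677.48
numerator = 965.96 + 1677.48 = 2643.44
n1+n2-2 = 69
sp^2 = 2643.44 / 69 = 66086/1725 ≈ 38.310725

38.3107


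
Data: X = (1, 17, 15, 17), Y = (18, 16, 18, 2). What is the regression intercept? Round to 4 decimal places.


a = ybar - b*xbar, where b = sum((xi-xbar)(yi-ybar)) / sum((xi-xbar)^2)
n = 4, xbar = 50/4 = 12.5, ybar = 54/4 = 13.5
Sxy = sum((xi-xbar)(yi-ybar)) = -81
Sxx = sum((xi-xbar)^2) = 179
b = Sxy / Sxx = -81/179 ≈ -0.452514
a = 13.5 - (-0.452514) * 12.5 = 3429/179 ≈ 19.156425

19.1564


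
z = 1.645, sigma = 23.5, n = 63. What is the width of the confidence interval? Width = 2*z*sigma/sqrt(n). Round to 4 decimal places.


width = 2*z*sigma/sqrt(n)
2*z*sigma = 2 * 1.645 * 23.5 = 77.315
sqrt(63) ≈ 7.937254
width = 77.315 / 7.937254 ≈ 9.740774

9.7408


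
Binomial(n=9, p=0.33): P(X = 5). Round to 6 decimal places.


P = C(n,k) * p^k * (1-p)^(n-k)
C(9,5) = 126
p^k = 0.33^5 ≈ 0.003913539
(1-p)^(n-k) = 0.67^4 ≈ 0.2015112
P = 126 * 0.003913539 * 0.2015112 ≈ 0.099366

0.099366


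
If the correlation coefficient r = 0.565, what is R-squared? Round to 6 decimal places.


R^2 = r^2 = (0.565)^2 = 0.319225

0.319225


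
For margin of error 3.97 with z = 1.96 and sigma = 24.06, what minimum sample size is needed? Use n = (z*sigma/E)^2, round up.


z*sigma/E = 1.96 * 24.06 / 3.97 = 117894/9925 ≈ 11.878489
(z*sigma/E)^2 ≈ 141.098493
round up: n = 142

142


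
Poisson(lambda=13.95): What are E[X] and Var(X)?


E[X] = Var(X) = lambda = 13.95

13.95, 13.95


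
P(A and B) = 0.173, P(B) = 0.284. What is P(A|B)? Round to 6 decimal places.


P(A|B) = P(A and B) / P(B) = 0.173 / 0.284 = 173/284 ≈ 0.60915493

0.609155


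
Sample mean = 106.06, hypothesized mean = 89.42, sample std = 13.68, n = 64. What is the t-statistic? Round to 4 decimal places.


t = (xbar - mu0) / (s/sqrt(n))
xbar - mu0 = 106.06 - 89.42 = 16.64
sqrt(64) = 8
s/sqrt(n) = 13.68 / 8 = 1.71
t = 16.64 / 1.71 = 1664/171 ≈ 9.730994

9.7310


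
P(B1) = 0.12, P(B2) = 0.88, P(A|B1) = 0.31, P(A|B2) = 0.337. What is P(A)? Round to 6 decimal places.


P(A) = P(A|B1)*P(B1) + P(A|B2)*P(B2)
P(A|B1)*P(B1) = 0.31 * 0.12 = 0.0372
P(A|B2)*P(B2) = 0.337 * 0.88 = 0.29656
P(A) = 0.0372 + 0.29656 = 0.33376

0.333760


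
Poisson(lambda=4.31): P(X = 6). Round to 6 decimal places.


P = e^(-lam) * lam^k / k!
e^(-4.31) ≈ 0.01343355
lam^k = 4.31^6 ≈ 6410.082528
k! = 6! = 720
P = 0.01343355 * 6410.082528 / 720 ≈ 0.119597

0.119597


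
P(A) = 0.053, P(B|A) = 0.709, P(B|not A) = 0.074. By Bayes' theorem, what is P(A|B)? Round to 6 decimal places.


P(A|B) = P(B|A)*P(A) / P(B), P(B) = P(B|A)*P(A) + P(B|not A)*P(not A)
P(B|A)*P(A) = 0.709 * 0.053 = 0.037577
P(B|not A)*P(not A) = 0.074 * 0.947 = 0.070078
P(B) = 0.037577 + 0.070078 = 0.107655
P(A|B) = 0.037577 / 0.107655 ≈ 0.34905021

0.349050


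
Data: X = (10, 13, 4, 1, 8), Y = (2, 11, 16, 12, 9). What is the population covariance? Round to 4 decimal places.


Cov = (1/n)*sum((xi-xbar)(yi-ybar))
n = 5, xbar = 36/5 = 7.2, ybar = 50/5 = 10
sum((xi-xbar)(yi-ybar)) = -49
Cov = -49 / 5 = -9.8

-9.8000


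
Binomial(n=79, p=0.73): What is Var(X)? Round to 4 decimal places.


Var = n*p*(1-p) = 79 * 0.73 * 0.27 = 15.5709

15.5709


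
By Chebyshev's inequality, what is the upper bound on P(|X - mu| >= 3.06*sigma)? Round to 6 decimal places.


P <= 1/k^2
k^2 = 3.06^2 = 9.3636
1/k^2 = 1 / 9.3636 ≈ 0.10679653

0.106797


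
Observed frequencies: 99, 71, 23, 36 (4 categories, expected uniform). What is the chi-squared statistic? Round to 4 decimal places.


chi2 = sum((O-E)^2/E), E = total/4
total = 229, E = 229/4 = 57.25
(99 - 57.25)^2 / 57.25 = 1743.0625 / 57.25 = 27889/916 ≈ 30.446507
(71 - 57.25)^2 / 57.25 = 189.0625 / 57.25 = 3025/916 ≈ 3.302402
(23 - 57.25)^2 / 57.25 = 1173.0625 / 57.25 = 18769/916 ≈ 20.490175
(36 - 57.25)^2 / 57.25 = 451.5625 / 57.25 = 7225/916 ≈ 7.887555
chi2 = 14227/229 ≈ 62.126638

62.1266


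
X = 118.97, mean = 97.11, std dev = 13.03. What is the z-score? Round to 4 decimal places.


z = (X - mu) / sigma
X - mu = 118.97 - 97.11 = 21.86
z = 21.86 / 13.03 = 2186/1303 ≈ 1.677667

1.6777


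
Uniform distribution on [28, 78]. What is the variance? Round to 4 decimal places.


Var = (b-a)^2 / 12
(b-a)^2 = (78 - 28)^2 = 2500
Var = 2500/12 ≈ 208.333333

208.3333


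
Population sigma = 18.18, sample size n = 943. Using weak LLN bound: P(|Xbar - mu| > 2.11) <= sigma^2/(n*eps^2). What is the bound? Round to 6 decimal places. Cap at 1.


bound = min(1, sigma^2/(n*eps^2))
sigma^2 = 18.18^2 = 330.5124
n*eps^2 = 943 * 2.11^2 = 943 * 4.4521 = 4198.3303
sigma^2/(n*eps^2) = 330.5124 / 4198.3303 ≈ 0.07872473

0.078725


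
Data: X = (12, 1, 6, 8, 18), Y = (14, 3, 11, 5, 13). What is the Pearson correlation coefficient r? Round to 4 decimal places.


r = sum((xi-xbar)(yi-ybar)) / sqrt(sum((xi-xbar)^2) * sum((yi-ybar)^2))
n = 5, xbar = 45/5 = 9, ybar = 46/5 = 9.2
Sxy = sum((xi-xbar)(yi-ybar)) = 97
Sxx = sum((xi-xbar)^2) = 164
Syy = sum((yi-ybar)^2) = 96.8
sqrt(Sxx*Syy) ≈ 125.996825
r = Sxy / sqrt(Sxx*Syy) = 97 / 125.996825 ≈ 0.769861

0.7699


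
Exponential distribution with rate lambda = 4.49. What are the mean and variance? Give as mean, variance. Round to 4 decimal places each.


mean = 1/lam, var = 1/lam^2
mean = 1 / 4.49 = 100/449 ≈ 0.222717
lam^2 = 4.49^2 = 20.1601
var = 1 / 20.1601 ≈ 0.049603

0.2227, 0.0496


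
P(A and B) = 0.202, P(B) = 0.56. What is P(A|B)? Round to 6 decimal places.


P(A|B) = P(A and B) / P(B) = 0.202 / 0.56 = 101/280 ≈ 0.36071429

0.360714


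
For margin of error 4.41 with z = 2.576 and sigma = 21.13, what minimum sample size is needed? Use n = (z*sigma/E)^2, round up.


z*sigma/E = 2.576 * 21.13 / 4.41 = 97198/7875 ≈ 12.342603
(z*sigma/E)^2 ≈ 152.339853
round up: n = 153

153


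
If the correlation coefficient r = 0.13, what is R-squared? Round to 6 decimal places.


R^2 = r^2 = (0.13)^2 = 0.0169

0.016900


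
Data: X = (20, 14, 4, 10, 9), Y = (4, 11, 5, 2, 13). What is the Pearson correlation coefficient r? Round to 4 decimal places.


r = sum((xi-xbar)(yi-ybar)) / sqrt(sum((xi-xbar)^2) * sum((yi-ybar)^2))
n = 5, xbar = 57/5 = 11.4, ybar = 35/5 = 7
Sxy = sum((xi-xbar)(yi-ybar)) = -8
Sxx = sum((xi-xbar)^2) = 143.2
Syy = sum((yi-ybar)^2) = 90
sqrt(Sxx*Syy) ≈ 113.525328
r = Sxy / sqrt(Sxx*Syy) = -8 / 113.525328 ≈ -0.070469

-0.0705


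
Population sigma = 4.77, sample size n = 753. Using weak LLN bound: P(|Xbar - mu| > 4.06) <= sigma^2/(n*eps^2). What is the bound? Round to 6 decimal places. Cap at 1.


bound = min(1, sigma^2/(n*eps^2))
sigma^2 = 4.77^2 = 22.7529
n*eps^2 = 753 * 4.06^2 = 753 * 16.4836 = 12412.1508
sigma^2/(n*eps^2) = 22.7529 / 12412.1508 ≈ 0.00183312

0.001833


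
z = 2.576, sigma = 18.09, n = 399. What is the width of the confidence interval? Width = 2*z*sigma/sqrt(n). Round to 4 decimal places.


width = 2*z*sigma/sqrt(n)
2*z*sigma = 2 * 2.576 * 18.09 = 93.19968
sqrt(399) ≈ 19.974984
width = 93.19968 / 19.974984 ≈ 4.665820

4.6658


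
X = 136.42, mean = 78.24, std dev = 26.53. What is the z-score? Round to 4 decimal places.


z = (X - mu) / sigma
X - mu = 136.42 - 78.24 = 58.18
z = 58.18 / 26.53 = 5818/2653 ≈ 2.192989

2.1930


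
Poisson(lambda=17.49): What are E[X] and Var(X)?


E[X] = Var(X) = lambda = 17.49

17.49, 17.49


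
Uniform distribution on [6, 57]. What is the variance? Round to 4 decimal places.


Var = (b-a)^2 / 12
(b-a)^2 = (57 - 6)^2 = 2601
Var = 2601/12 = 216.75

216.7500


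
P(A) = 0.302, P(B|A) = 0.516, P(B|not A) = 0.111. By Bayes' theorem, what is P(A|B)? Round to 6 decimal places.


P(A|B) = P(B|A)*P(A) / P(B), P(B) = P(B|A)*P(A) + P(B|not A)*P(not A)
P(B|A)*P(A) = 0.516 * 0.302 = 0.155832
P(B|not A)*P(not A) = 0.111 * 0.698 = 0.077478
P(B) = 0.155832 + 0.077478 = 0.23331
P(A|B) = 0.155832 / 0.23331 ≈ 0.66791822

0.667918


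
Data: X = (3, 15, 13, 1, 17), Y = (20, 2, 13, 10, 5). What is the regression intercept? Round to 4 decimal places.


a = ybar - b*xbar, where b = sum((xi-xbar)(yi-ybar)) / sum((xi-xbar)^2)
n = 5, xbar = 49/5 = 9.8, ybar = 50/5 = 10
Sxy = sum((xi-xbar)(yi-ybar)) = -136
Sxx = sum((xi-xbar)^2) = 212.8
b = Sxy / Sxx = -85/133 ≈ -0.639098
a = 10 - (-0.639098) * 9.8 = 309/19 ≈ 16.263158

16.2632


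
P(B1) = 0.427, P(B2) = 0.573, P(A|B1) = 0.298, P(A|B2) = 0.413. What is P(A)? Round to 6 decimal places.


P(A) = P(A|B1)*P(B1) + P(A|B2)*P(B2)
P(A|B1)*P(B1) = 0.298 * 0.427 = 0.127246
P(A|B2)*P(B2) = 0.413 * 0.573 = 0.236649
P(A) = 0.127246 + 0.236649 = 0.363895

0.363895


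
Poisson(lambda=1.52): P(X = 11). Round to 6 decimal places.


P = e^(-lam) * lam^k / k!
e^(-1.52) ≈ 0.2187119
lam^k = 1.52^11 ≈ 100.064370
k! = 11! = 39916800
P = 0.2187119 * 100.064370 / 39916800 ≈ 0.000001

0.000001


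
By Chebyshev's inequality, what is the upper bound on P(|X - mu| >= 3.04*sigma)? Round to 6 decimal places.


P <= 1/k^2
k^2 = 3.04^2 = 9.2416
1/k^2 = 1 / 9.2416 = 625/5776 ≈ 0.10820637

0.108206


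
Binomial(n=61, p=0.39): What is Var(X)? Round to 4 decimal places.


Var = n*p*(1-p) = 61 * 0.39 * 0.61 = 14.5119

14.5119


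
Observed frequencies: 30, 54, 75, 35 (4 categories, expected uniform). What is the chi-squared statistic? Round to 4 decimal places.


chi2 = sum((O-E)^2/E), E = total/4
total = 194, E = 194/4 = 48.5
(30 - 48.5)^2 / 48.5 = 342.25 / 48.5 = 1369/194 ≈ 7.056701
(54 - 48.5)^2 / 48.5 = 30.25 / 48.5 = 121/194 ≈ 0.623711
(75 - 48.5)^2 / 48.5 = 702.25 / 48.5 = 2809/194 ≈ 14.479381
(35 - 48.5)^2 / 48.5 = 182.25 / 48.5 = 729/194 ≈ 3.757732
chi2 = 2514/97 ≈ 25.917526

25.9175


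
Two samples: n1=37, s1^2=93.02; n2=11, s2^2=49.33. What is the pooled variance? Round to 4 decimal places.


sp^2 = ((n1-1)*s1^2 + (n2-1)*s2^2)/(n1+n2-2)
(n1-1)*s1^2 = 36 * 93.02 = 3348.72
(n2-1)*s2^2 = 10 * 49.33 = 493.3
numerator = 3348.72 + 493.3 = 3842.02
n1+n2-2 = 46
sp^2 = 3842.02 / 46 = 192101/2300 ≈ 83.522174

83.5222


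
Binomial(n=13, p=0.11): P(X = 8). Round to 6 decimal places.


P = C(n,k) * p^k * (1-p)^(n-k)
C(13,8) = 1287
p^k = 0.11^8 ≈ 0.00000002143589
(1-p)^(n-k) = 0.89^5 ≈ 0.5584059
P = 1287 * 0.00000002143589 * 0.5584059 ≈ 0.000015

0.000015


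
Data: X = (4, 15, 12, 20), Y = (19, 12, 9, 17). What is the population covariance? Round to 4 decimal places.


Cov = (1/n)*sum((xi-xbar)(yi-ybar))
n = 4, xbar = 51/4 = 12.75, ybar = 57/4 = 14.25
sum((xi-xbar)(yi-ybar)) = -22.75
Cov = -22.75 / 4 = -5.6875

-5.6875


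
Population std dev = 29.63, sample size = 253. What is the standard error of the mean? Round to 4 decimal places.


SE = sigma / sqrt(n)
sqrt(253) ≈ 15.905974
SE = 29.63 / 15.905974 ≈ 1.862822

1.8628


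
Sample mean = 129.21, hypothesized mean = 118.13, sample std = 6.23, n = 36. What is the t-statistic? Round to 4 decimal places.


t = (xbar - mu0) / (s/sqrt(n))
xbar - mu0 = 129.21 - 118.13 = 11.08
sqrt(36) = 6
s/sqrt(n) = 6.23 / 6 = 623/600 ≈ 1.03833333
t = 11.08 / 1.03833333 = 6648/623 ≈ 10.670947

10.6709


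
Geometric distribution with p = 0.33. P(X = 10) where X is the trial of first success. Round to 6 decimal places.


P = (1-p)^(k-1) * p
(1-p)^(k-1) = 0.67^9 ≈ 0.02720653
P = 0.02720653 * 0.33 ≈ 0.008978156

0.008978


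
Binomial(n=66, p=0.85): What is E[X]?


E[X] = n*p = 66 * 0.85 = 56.1

56.1


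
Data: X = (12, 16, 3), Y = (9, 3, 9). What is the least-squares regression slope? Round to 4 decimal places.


b = sum((xi-xbar)(yi-ybar)) / sum((xi-xbar)^2)
n = 3, xbar = 31/3 ≈ 10.333333, ybar = 21/3 = 7
Sxy = sum((xi-xbar)(yi-ybar)) = -34
Sxx = sum((xi-xbar)^2) = 266/3 ≈ 88.666667
b = Sxy / Sxx = -51/133 ≈ -0.383459

-0.3835


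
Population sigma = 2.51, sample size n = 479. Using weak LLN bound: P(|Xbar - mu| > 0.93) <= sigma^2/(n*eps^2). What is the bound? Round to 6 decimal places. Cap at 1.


bound = min(1, sigma^2/(n*eps^2))
sigma^2 = 2.51^2 = 6.3001
n*eps^2 = 479 * 0.93^2 = 479 * 0.8649 = 414.2871
sigma^2/(n*eps^2) = 6.3001 / 414.2871 ≈ 0.01520709

0.015207


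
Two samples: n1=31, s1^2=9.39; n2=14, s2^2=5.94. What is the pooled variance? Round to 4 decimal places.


sp^2 = ((n1-1)*s1^2 + (n2-1)*s2^2)/(n1+n2-2)
(n1-1)*s1^2 = 30 * 9.39 = 281.7
(n2-1)*s2^2 = 13 * 5.94 = 77.22
numerator = 281.7 + 77.22 = 358.92
n1+n2-2 = 43
sp^2 = 358.92 / 43 = 8973/1075 ≈ 8.346977

8.3470


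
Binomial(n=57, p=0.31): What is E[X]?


E[X] = n*p = 57 * 0.31 = 17.67

17.67


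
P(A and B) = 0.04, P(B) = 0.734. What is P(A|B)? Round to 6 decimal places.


P(A|B) = P(A and B) / P(B) = 0.04 / 0.734 = 20/367 ≈ 0.05449591

0.054496


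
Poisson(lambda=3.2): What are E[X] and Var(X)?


E[X] = Var(X) = lambda = 3.2

3.2, 3.2


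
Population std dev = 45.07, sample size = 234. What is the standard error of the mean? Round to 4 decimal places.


SE = sigma / sqrt(n)
sqrt(234) ≈ 15.297059
SE = 45.07 / 15.297059 ≈ 2.946318

2.9463


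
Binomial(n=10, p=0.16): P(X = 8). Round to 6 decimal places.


P = C(n,k) * p^k * (1-p)^(n-k)
C(10,8) = 45
p^k = 0.16^8 ≈ 0.0000004294967
(1-p)^(n-k) = 0.84^2 = 0.7056
P = 45 * 0.0000004294967 * 0.7056 ≈ 0.000014

0.000014


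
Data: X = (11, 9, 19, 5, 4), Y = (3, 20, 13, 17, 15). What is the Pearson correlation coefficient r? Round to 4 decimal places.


r = sum((xi-xbar)(yi-ybar)) / sqrt(sum((xi-xbar)^2) * sum((yi-ybar)^2))
n = 5, xbar = 48/5 = 9.6, ybar = 68/5 = 13.6
Sxy = sum((xi-xbar)(yi-ybar)) = -47.8
Sxx = sum((xi-xbar)^2) = 143.2
Syy = sum((yi-ybar)^2) = 167.2
sqrt(Sxx*Syy) ≈ 154.735387
r = Sxy / sqrt(Sxx*Syy) = -47.8 / 154.735387 ≈ -0.308914

-0.3089


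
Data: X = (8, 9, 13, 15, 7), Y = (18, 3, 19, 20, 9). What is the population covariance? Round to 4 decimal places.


Cov = (1/n)*sum((xi-xbar)(yi-ybar))
n = 5, xbar = 52/5 = 10.4, ybar = 69/5 = 13.8
sum((xi-xbar)(yi-ybar)) = 63.4
Cov = 63.4 / 5 = 12.68

12.6800


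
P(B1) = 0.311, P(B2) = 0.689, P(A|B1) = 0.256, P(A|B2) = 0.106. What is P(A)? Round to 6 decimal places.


P(A) = P(A|B1)*P(B1) + P(A|B2)*P(B2)
P(A|B1)*P(B1) = 0.256 * 0.311 = 0.079616
P(A|B2)*P(B2) = 0.106 * 0.689 = 0.073034
P(A) = 0.079616 + 0.073034 = 0.15265

0.152650


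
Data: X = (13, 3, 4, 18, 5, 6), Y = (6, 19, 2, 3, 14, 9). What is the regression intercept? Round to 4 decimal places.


a = ybar - b*xbar, where b = sum((xi-xbar)(yi-ybar)) / sum((xi-xbar)^2)
n = 6, xbar = 49/6 ≈ 8.166667, ybar = 53/6 ≈ 8.833333
Sxy = sum((xi-xbar)(yi-ybar)) = -671/6 ≈ -111.833333
Sxx = sum((xi-xbar)^2) = 1073/6 ≈ 178.833333
b = Sxy / Sxx = -671/1073 ≈ -0.625349
a = 8.833333 - (-0.625349) * 8.166667 = 14958/1073 ≈ 13.940354

13.9404


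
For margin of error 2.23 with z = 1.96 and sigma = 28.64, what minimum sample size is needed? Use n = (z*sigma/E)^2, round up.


z*sigma/E = 1.96 * 28.64 / 2.23 = 140336/5575 ≈ 25.172377
(z*sigma/E)^2 ≈ 633.648548
round up: n = 634

634


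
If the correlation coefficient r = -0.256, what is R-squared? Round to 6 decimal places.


R^2 = r^2 = (-0.256)^2 = 0.065536

0.065536


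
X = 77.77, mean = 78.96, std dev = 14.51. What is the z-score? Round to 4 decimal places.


z = (X - mu) / sigma
X - mu = 77.77 - 78.96 = -1.19
z = -1.19 / 14.51 = -119/1451 ≈ -0.082012

-0.0820


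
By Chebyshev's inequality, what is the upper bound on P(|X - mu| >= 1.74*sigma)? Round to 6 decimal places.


P <= 1/k^2
k^2 = 1.74^2 = 3.0276
1/k^2 = 1 / 3.0276 = 2500/7569 ≈ 0.33029462

0.330295


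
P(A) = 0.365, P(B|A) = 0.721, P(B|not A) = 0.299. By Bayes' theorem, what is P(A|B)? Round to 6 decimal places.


P(A|B) = P(B|A)*P(A) / P(B), P(B) = P(B|A)*P(A) + P(B|not A)*P(not A)
P(B|A)*P(A) = 0.721 * 0.365 = 0.263165
P(B|not A)*P(not A) = 0.299 * 0.635 = 0.189865
P(B) = 0.263165 + 0.189865 = 0.45303
P(A|B) = 0.263165 / 0.45303 ≈ 0.58089972

0.580900


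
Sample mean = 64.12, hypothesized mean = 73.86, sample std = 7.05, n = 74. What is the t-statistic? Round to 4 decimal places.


t = (xbar - mu0) / (s/sqrt(n))
xbar - mu0 = 64.12 - 73.86 = -9.74
sqrt(74) ≈ 8.60232527
s/sqrt(n) = 7.05 / 8.60232527 ≈ 0.81954585
t = -9.74 / 0.81954585 ≈ -11.884631

-11.8846


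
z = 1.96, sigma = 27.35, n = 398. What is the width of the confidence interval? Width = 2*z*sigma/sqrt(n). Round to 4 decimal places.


width = 2*z*sigma/sqrt(n)
2*z*sigma = 2 * 1.96 * 27.35 = 107.212
sqrt(398) ≈ 19.949937
width = 107.212 / 19.949937 ≈ 5.374052

5.3741


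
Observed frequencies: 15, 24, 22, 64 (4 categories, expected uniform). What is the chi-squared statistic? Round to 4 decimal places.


chi2 = sum((O-E)^2/E), E = total/4
total = 125, E = 125/4 = 31.25
(15 - 31.25)^2 / 31.25 = 264.0625 / 31.25 = 8.45
(24 - 31.25)^2 / 31.25 = 52.5625 / 31.25 = 1.682
(22 - 31.25)^2 / 31.25 = 85.5625 / 31.25 = 2.738
(64 - 31.25)^2 / 31.25 = 1072.5625 / 31.25 = 34.322
chi2 = 47.192

47.1920


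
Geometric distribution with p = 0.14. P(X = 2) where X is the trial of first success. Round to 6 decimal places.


P = (1-p)^(k-1) * p
(1-p)^(k-1) = 0.86^1 = 0.86
P = 0.86 * 0.14 = 0.1204

0.120400


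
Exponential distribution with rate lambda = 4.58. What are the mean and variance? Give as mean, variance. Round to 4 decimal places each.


mean = 1/lam, var = 1/lam^2
mean = 1 / 4.58 = 50/229 ≈ 0.218341
lam^2 = 4.58^2 = 20.9764
var = 1 / 20.9764 ≈ 0.047673

0.2183, 0.0477


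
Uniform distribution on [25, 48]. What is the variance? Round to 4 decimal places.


Var = (b-a)^2 / 12
(b-a)^2 = (48 - 25)^2 = 529
Var = 529/12 ≈ 44.083333

44.0833


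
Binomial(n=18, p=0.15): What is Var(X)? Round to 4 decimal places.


Var = n*p*(1-p) = 18 * 0.15 * 0.85 = 2.295

2.2950


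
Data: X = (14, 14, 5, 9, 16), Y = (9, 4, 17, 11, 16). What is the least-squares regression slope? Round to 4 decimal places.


b = sum((xi-xbar)(yi-ybar)) / sum((xi-xbar)^2)
n = 5, xbar = 58/5 = 11.6, ybar = 57/5 = 11.4
Sxy = sum((xi-xbar)(yi-ybar)) = -39.2
Sxx = sum((xi-xbar)^2) = 81.2
b = Sxy / Sxx = -14/29 ≈ -0.482759

-0.4828


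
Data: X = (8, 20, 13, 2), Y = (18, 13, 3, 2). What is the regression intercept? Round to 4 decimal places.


a = ybar - b*xbar, where b = sum((xi-xbar)(yi-ybar)) / sum((xi-xbar)^2)
n = 4, xbar = 43/4 = 10.75, ybar = 36/4 = 9
Sxy = sum((xi-xbar)(yi-ybar)) = 60
Sxx = sum((xi-xbar)^2) = 174.75
b = Sxy / Sxx = 80/233 ≈ 0.343348
a = 9 - 0.343348 * 10.75 = 1237/233 ≈ 5.309013

5.3090


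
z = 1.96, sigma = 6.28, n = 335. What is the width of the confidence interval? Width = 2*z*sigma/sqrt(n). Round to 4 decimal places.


width = 2*z*sigma/sqrt(n)
2*z*sigma = 2 * 1.96 * 6.28 = 24.6176
sqrt(335) ≈ 18.303005
width = 24.6176 / 18.303005 ≈ 1.345003

1.3450


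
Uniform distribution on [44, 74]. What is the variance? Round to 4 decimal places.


Var = (b-a)^2 / 12
(b-a)^2 = (74 - 44)^2 = 900
Var = 900/12 = 75

75.0000


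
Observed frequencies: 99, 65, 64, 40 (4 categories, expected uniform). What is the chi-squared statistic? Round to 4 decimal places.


chi2 = sum((O-E)^2/E), E = total/4
total = 268, E = 268/4 = 67
(99 - 67)^2 / 67 = 1024 / 67 = 1024/67 ≈ 15.283582
(65 - 67)^2 / 67 = 4 / 67 = 4/67 ≈ 0.059701
(64 - 67)^2 / 67 = 9 / 67 = 9/67 ≈ 0.134328
(40 - 67)^2 / 67 = 729 / 67 = 729/67 ≈ 10.880597
chi2 = 1766/67 ≈ 26.358209

26.3582


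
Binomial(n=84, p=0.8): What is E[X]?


E[X] = n*p = 84 * 0.8 = 67.2

67.2


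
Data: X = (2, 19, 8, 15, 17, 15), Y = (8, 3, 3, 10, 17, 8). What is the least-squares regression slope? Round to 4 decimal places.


b = sum((xi-xbar)(yi-ybar)) / sum((xi-xbar)^2)
n = 6, xbar = 76/6 = 38/3 ≈ 12.666667, ybar = 49/6 ≈ 8.166667
Sxy = sum((xi-xbar)(yi-ybar)) = 106/3 ≈ 35.333333
Sxx = sum((xi-xbar)^2) = 616/3 ≈ 205.333333
b = Sxy / Sxx = 53/308 ≈ 0.172078

0.1721


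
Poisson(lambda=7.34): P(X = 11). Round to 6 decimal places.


P = e^(-lam) * lam^k / k!
e^(-7.34) ≈ 0.0006490505
lam^k = 7.34^11 ≈ 3331629194.489637
k! = 11! = 39916800
P = 0.0006490505 * 3331629194.489637 / 39916800 ≈ 0.054173

0.054173


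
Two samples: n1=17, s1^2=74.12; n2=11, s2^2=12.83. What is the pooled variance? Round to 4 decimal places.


sp^2 = ((n1-1)*s1^2 + (n2-1)*s2^2)/(n1+n2-2)
(n1-1)*s1^2 = 16 * 74.12 = 1185.92
(n2-1)*s2^2 = 10 * 12.83 = 128.3
numerator = 1185.92 + 128.3 = 1314.22
n1+n2-2 = 26
sp^2 = 1314.22 / 26 = 65711/1300 ≈ 50.546923

50.5469


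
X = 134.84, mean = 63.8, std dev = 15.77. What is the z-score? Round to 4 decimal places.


z = (X - mu) / sigma
X - mu = 134.84 - 63.8 = 71.04
z = 71.04 / 15.77 = 7104/1577 ≈ 4.504756

4.5048


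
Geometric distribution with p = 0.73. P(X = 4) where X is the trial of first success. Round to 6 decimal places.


P = (1-p)^(k-1) * p
(1-p)^(k-1) = 0.27^3 = 0.019683
P = 0.019683 * 0.73 = 0.01436859

0.014369


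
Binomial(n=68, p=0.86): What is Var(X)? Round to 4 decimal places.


Var = n*p*(1-p) = 68 * 0.86 * 0.14 = 8.1872

8.1872


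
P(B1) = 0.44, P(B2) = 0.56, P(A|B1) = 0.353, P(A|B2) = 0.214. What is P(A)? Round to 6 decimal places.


P(A) = P(A|B1)*P(B1) + P(A|B2)*P(B2)
P(A|B1)*P(B1) = 0.353 * 0.44 = 0.15532
P(A|B2)*P(B2) = 0.214 * 0.56 = 0.11984
P(A) = 0.15532 + 0.11984 = 0.27516

0.275160


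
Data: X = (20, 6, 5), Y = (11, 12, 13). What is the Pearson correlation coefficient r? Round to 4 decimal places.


r = sum((xi-xbar)(yi-ybar)) / sqrt(sum((xi-xbar)^2) * sum((yi-ybar)^2))
n = 3, xbar = 31/3 ≈ 10.333333, ybar = 36/3 = 12
Sxy = sum((xi-xbar)(yi-ybar)) = -15
Sxx = sum((xi-xbar)^2) = 422/3 ≈ 140.666667
Syy = sum((yi-ybar)^2) = 2
sqrt(Sxx*Syy) ≈ 16.772994
r = Sxy / sqrt(Sxx*Syy) = -15 / 16.772994 ≈ -0.894295

-0.8943


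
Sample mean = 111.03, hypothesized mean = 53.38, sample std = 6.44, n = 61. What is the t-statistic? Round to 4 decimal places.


t = (xbar - mu0) / (s/sqrt(n))
xbar - mu0 = 111.03 - 53.38 = 57.65
sqrt(61) ≈ 7.81024968
s/sqrt(n) = 6.44 / 7.81024968 ≈ 0.82455751
t = 57.65 / 0.82455751 ≈ 69.916288

69.9163


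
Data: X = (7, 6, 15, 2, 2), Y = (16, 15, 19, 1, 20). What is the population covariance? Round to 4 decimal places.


Cov = (1/n)*sum((xi-xbar)(yi-ybar))
n = 5, xbar = 32/5 = 6.4, ybar = 71/5 = 14.2
sum((xi-xbar)(yi-ybar)) = 74.6
Cov = 74.6 / 5 = 14.92

14.9200


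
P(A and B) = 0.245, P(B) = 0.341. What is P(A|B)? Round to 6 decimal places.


P(A|B) = P(A and B) / P(B) = 0.245 / 0.341 = 245/341 ≈ 0.71847507

0.718475


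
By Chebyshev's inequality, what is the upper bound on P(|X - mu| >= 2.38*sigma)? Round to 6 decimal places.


P <= 1/k^2
k^2 = 2.38^2 = 5.6644
1/k^2 = 1 / 5.6644 ≈ 0.17654120

0.176541


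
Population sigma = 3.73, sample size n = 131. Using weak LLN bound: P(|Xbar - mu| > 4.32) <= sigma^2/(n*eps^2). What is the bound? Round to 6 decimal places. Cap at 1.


bound = min(1, sigma^2/(n*eps^2))
sigma^2 = 3.73^2 = 13.9129
n*eps^2 = 131 * 4.32^2 = 131 * 18.6624 = 2444.7744
sigma^2/(n*eps^2) = 13.9129 / 2444.7744 ≈ 0.00569087

0.005691


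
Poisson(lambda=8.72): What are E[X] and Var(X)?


E[X] = Var(X) = lambda = 8.72

8.72, 8.72


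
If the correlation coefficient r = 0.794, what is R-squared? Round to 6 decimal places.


R^2 = r^2 = (0.794)^2 = 0.630436

0.630436


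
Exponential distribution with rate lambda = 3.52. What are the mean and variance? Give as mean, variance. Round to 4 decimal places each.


mean = 1/lam, var = 1/lam^2
mean = 1 / 3.52 = 25/88 ≈ 0.284091
lam^2 = 3.52^2 = 12.3904
var = 1 / 12.3904 = 625/7744 ≈ 0.080708

0.2841, 0.0807


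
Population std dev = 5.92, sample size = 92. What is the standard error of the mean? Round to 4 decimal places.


SE = sigma / sqrt(n)
sqrt(92) ≈ 9.591663
SE = 5.92 / 9.591663 ≈ 0.617203

0.6172


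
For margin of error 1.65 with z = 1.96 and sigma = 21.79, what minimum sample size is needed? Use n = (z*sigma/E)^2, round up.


z*sigma/E = 1.96 * 21.79 / 1.65 = 106771/4125 ≈ 25.883879
(z*sigma/E)^2 ≈ 669.975181
round up: n = 670

670


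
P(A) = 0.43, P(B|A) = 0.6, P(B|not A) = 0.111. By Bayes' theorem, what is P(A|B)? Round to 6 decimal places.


P(A|B) = P(B|A)*P(A) / P(B), P(B) = P(B|A)*P(A) + P(B|not A)*P(not A)
P(B|A)*P(A) = 0.6 * 0.43 = 0.258
P(B|not A)*P(not A) = 0.111 * 0.57 = 0.06327
P(B) = 0.258 + 0.06327 = 0.32127
P(A|B) = 0.258 / 0.32127 ≈ 0.80306284

0.803063


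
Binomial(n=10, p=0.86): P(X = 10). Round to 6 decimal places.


P = C(n,k) * p^k * (1-p)^(n-k)
C(10,10) = 1
p^k = 0.86^10 ≈ 0.2213016
(1-p)^(n-k) = 0.14^0 = 1
P = 1 * 0.2213016 * 1 ≈ 0.221302

0.221302


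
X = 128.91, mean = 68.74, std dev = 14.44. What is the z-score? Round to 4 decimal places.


z = (X - mu) / sigma
X - mu = 128.91 - 68.74 = 60.17
z = 60.17 / 14.44 = 6017/1444 ≈ 4.166898

4.1669


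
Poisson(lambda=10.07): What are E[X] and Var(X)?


E[X] = Var(X) = lambda = 10.07

10.07, 10.07


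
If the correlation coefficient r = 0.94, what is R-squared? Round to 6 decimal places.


R^2 = r^2 = (0.94)^2 = 0.8836

0.883600


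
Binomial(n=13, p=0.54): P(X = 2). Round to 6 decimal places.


P = C(n,k) * p^k * (1-p)^(n-k)
C(13,2) = 78
p^k = 0.54^2 = 0.2916
(1-p)^(n-k) = 0.46^11 ≈ 0.0001951354
P = 78 * 0.2916 * 0.0001951354 ≈ 0.004438

0.004438


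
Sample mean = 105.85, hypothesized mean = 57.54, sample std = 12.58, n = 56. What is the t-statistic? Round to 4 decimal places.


t = (xbar - mu0) / (s/sqrt(n))
xbar - mu0 = 105.85 - 57.54 = 48.31
sqrt(56) ≈ 7.48331477
s/sqrt(n) = 12.58 / 7.48331477 ≈ 1.68107321
t = 48.31 / 1.68107321 ≈ 28.737594

28.7376


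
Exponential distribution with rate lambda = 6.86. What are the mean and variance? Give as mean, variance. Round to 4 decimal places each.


mean = 1/lam, var = 1/lam^2
mean = 1 / 6.86 = 50/343 ≈ 0.145773
lam^2 = 6.86^2 = 47.0596
var = 1 / 47.0596 ≈ 0.021250

0.1458, 0.0212


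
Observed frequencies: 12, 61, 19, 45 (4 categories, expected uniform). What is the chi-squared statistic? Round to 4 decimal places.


chi2 = sum((O-E)^2/E), E = total/4
total = 137, E = 137/4 = 34.25
(12 - 34.25)^2 / 34.25 = 495.0625 / 34.25 = 7921/548 ≈ 14.454380
(61 - 34.25)^2 / 34.25 = 715.5625 / 34.25 = 11449/548 ≈ 20.892336
(19 - 34.25)^2 / 34.25 = 232.5625 / 34.25 = 3721/548 ≈ 6.790146
(45 - 34.25)^2 / 34.25 = 115.5625 / 34.25 = 1849/548 ≈ 3.374088
chi2 = 6235/137 ≈ 45.510949

45.5109


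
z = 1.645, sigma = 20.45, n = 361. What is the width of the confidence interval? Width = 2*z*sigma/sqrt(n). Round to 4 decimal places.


width = 2*z*sigma/sqrt(n)
2*z*sigma = 2 * 1.645 * 20.45 = 67.2805
sqrt(361) = 19
width = 67.2805 / 19 ≈ 3.541079

3.5411


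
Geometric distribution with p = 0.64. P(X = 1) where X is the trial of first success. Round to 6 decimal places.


P = (1-p)^(k-1) * p
(1-p)^(k-1) = 0.36^0 = 1
P = 1 * 0.64 = 0.64

0.640000


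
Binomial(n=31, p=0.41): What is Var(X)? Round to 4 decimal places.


Var = n*p*(1-p) = 31 * 0.41 * 0.59 = 7.4989

7.4989


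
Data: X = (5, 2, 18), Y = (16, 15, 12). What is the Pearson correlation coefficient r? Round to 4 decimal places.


r = sum((xi-xbar)(yi-ybar)) / sqrt(sum((xi-xbar)^2) * sum((yi-ybar)^2))
n = 3, xbar = 25/3 ≈ 8.333333, ybar = 43/3 ≈ 14.333333
Sxy = sum((xi-xbar)(yi-ybar)) = -97/3 ≈ -32.333333
Sxx = sum((xi-xbar)^2) = 434/3 ≈ 144.666667
Syy = sum((yi-ybar)^2) = 26/3 ≈ 8.666667
sqrt(Sxx*Syy) ≈ 35.408725
r = Sxy / sqrt(Sxx*Syy) = -32.333333 / 35.408725 ≈ -0.913146

-0.9131


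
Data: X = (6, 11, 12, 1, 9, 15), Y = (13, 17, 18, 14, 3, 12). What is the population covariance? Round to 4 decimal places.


Cov = (1/n)*sum((xi-xbar)(yi-ybar))
n = 6, xbar = 54/6 = 9, ybar = 77/6 ≈ 12.833333
sum((xi-xbar)(yi-ybar)) = 9
Cov = 9 / 6 = 1.5

1.5000


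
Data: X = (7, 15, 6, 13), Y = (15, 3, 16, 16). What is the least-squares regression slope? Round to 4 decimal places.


b = sum((xi-xbar)(yi-ybar)) / sum((xi-xbar)^2)
n = 4, xbar = 41/4 = 10.25, ybar = 50/4 = 12.5
Sxy = sum((xi-xbar)(yi-ybar)) = -58.5
Sxx = sum((xi-xbar)^2) = 58.75
b = Sxy / Sxx = -234/235 ≈ -0.995745

-0.9957


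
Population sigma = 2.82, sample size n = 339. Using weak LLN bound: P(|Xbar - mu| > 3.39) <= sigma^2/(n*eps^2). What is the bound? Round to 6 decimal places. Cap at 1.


bound = min(1, sigma^2/(n*eps^2))
sigma^2 = 2.82^2 = 7.9524
n*eps^2 = 339 * 3.39^2 = 339 * 11.4921 = 3895.8219
sigma^2/(n*eps^2) = 7.9524 / 3895.8219 ≈ 0.00204126

0.002041


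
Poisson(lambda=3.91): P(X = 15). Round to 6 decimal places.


P = e^(-lam) * lam^k / k!
e^(-3.91) ≈ 0.02004050
lam^k = 3.91^15 ≈ 763222844.338021
k! = 15! = 1307674368000
P = 0.02004050 * 763222844.338021 / 1307674368000 ≈ 0.000012

0.000012


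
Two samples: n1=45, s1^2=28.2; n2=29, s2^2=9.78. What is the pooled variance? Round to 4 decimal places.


sp^2 = ((n1-1)*s1^2 + (n2-1)*s2^2)/(n1+n2-2)
(n1-1)*s1^2 = 44 * 28.2 = 1240.8
(n2-1)*s2^2 = 28 * 9.78 = 273.84
numerator = 1240.8 + 273.84 = 1514.64
n1+n2-2 = 72
sp^2 = 1514.64 / 72 = 6311/300 ≈ 21.036667

21.0367


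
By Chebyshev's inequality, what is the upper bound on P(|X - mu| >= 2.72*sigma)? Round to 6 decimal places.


P <= 1/k^2
k^2 = 2.72^2 = 7.3984
1/k^2 = 1 / 7.3984 = 625/4624 ≈ 0.13516436

0.135164


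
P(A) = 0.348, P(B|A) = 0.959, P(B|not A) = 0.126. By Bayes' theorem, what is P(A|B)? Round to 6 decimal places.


P(A|B) = P(B|A)*P(A) / P(B), P(B) = P(B|A)*P(A) + P(B|not A)*P(not A)
P(B|A)*P(A) = 0.959 * 0.348 = 0.333732
P(B|not A)*P(not A) = 0.126 * 0.652 = 0.082152
P(B) = 0.333732 + 0.082152 = 0.415884
P(A|B) = 0.333732 / 0.415884 = 3973/4951 ≈ 0.80246415

0.802464


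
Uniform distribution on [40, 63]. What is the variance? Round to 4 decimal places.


Var = (b-a)^2 / 12
(b-a)^2 = (63 - 40)^2 = 529
Var = 529/12 ≈ 44.083333

44.0833


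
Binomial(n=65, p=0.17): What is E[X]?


E[X] = n*p = 65 * 0.17 = 11.05

11.05


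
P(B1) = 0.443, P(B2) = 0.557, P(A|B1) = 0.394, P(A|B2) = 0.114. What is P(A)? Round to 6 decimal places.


P(A) = P(A|B1)*P(B1) + P(A|B2)*P(B2)
P(A|B1)*P(B1) = 0.394 * 0.443 = 0.174542
P(A|B2)*P(B2) = 0.114 * 0.557 = 0.063498
P(A) = 0.174542 + 0.063498 = 0.23804

0.238040


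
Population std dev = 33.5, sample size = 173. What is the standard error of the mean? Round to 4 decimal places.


SE = sigma / sqrt(n)
sqrt(173) ≈ 13.152946
SE = 33.5 / 13.152946 ≈ 2.546958

2.5470


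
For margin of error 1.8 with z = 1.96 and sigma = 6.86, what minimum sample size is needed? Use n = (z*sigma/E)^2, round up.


z*sigma/E = 1.96 * 6.86 / 1.8 = 16807/2250 ≈ 7.469778
(z*sigma/E)^2 ≈ 55.797580
round up: n = 56

56


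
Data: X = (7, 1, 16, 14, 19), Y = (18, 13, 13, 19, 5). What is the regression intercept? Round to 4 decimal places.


a = ybar - b*xbar, where b = sum((xi-xbar)(yi-ybar)) / sum((xi-xbar)^2)
n = 5, xbar = 57/5 = 11.4, ybar = 68/5 = 13.6
Sxy = sum((xi-xbar)(yi-ybar)) = -67.2
Sxx = sum((xi-xbar)^2) = 213.2
b = Sxy / Sxx = -168/533 ≈ -0.315197
a = 13.6 - (-0.315197) * 11.4 = 9164/533 ≈ 17.193246

17.1932


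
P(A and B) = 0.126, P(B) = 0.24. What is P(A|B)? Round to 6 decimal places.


P(A|B) = P(A and B) / P(B) = 0.126 / 0.24 = 0.525

0.525000


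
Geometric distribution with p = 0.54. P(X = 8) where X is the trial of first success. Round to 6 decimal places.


P = (1-p)^(k-1) * p
(1-p)^(k-1) = 0.46^7 ≈ 0.004358177
P = 0.004358177 * 0.54 ≈ 0.002353415

0.002353


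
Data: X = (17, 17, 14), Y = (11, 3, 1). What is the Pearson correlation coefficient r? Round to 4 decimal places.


r = sum((xi-xbar)(yi-ybar)) / sqrt(sum((xi-xbar)^2) * sum((yi-ybar)^2))
n = 3, xbar = 48/3 = 16, ybar = 15/3 = 5
Sxy = sum((xi-xbar)(yi-ybar)) = 12
Sxx = sum((xi-xbar)^2) = 6
Syy = sum((yi-ybar)^2) = 56
sqrt(Sxx*Syy) ≈ 18.330303
r = Sxy / sqrt(Sxx*Syy) = 12 / 18.330303 ≈ 0.654654

0.6547


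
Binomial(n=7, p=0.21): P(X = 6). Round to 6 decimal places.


P = C(n,k) * p^k * (1-p)^(n-k)
C(7,6) = 7
p^k = 0.21^6 ≈ 0.00008576612
(1-p)^(n-k) = 0.79^1 = 0.79
P = 7 * 0.00008576612 * 0.79 ≈ 0.000474

0.000474


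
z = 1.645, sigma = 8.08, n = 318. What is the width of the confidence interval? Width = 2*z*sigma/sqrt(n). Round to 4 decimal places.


width = 2*z*sigma/sqrt(n)
2*z*sigma = 2 * 1.645 * 8.08 = 26.5832
sqrt(318) ≈ 17.832555
width = 26.5832 / 17.832555 ≈ 1.490712

1.4907


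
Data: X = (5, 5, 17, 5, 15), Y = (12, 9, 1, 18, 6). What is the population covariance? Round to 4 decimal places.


Cov = (1/n)*sum((xi-xbar)(yi-ybar))
n = 5, xbar = 47/5 = 9.4, ybar = 46/5 = 9.2
sum((xi-xbar)(yi-ybar)) = -130.4
Cov = -130.4 / 5 = -26.08

-26.0800


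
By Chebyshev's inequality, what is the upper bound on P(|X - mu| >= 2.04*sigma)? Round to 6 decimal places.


P <= 1/k^2
k^2 = 2.04^2 = 4.1616
1/k^2 = 1 / 4.1616 = 625/2601 ≈ 0.24029220

0.240292


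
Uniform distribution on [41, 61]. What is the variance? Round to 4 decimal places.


Var = (b-a)^2 / 12
(b-a)^2 = (61 - 41)^2 = 400
Var = 400/12 ≈ 33.333333

33.3333


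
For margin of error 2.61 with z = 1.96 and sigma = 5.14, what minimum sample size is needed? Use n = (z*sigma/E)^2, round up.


z*sigma/E = 1.96 * 5.14 / 2.61 = 25186/6525 ≈ 3.859923
(z*sigma/E)^2 ≈ 14.899008
round up: n = 15

15


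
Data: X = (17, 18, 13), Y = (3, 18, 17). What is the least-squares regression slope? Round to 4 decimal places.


b = sum((xi-xbar)(yi-ybar)) / sum((xi-xbar)^2)
n = 3, xbar = 48/3 = 16, ybar = 38/3 ≈ 12.666667
Sxy = sum((xi-xbar)(yi-ybar)) = -12
Sxx = sum((xi-xbar)^2) = 14
b = Sxy / Sxx = -6/7 ≈ -0.857143

-0.8571


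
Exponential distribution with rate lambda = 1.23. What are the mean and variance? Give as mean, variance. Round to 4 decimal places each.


mean = 1/lam, var = 1/lam^2
mean = 1 / 1.23 = 100/123 ≈ 0.813008
lam^2 = 1.23^2 = 1.5129
var = 1 / 1.5129 ≈ 0.660982

0.8130, 0.6610


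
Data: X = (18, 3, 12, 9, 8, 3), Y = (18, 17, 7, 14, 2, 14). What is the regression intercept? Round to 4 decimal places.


a = ybar - b*xbar, where b = sum((xi-xbar)(yi-ybar)) / sum((xi-xbar)^2)
n = 6, xbar = 53/6 ≈ 8.833333, ybar = 72/6 = 12
Sxy = sum((xi-xbar)(yi-ybar)) = 7
Sxx = sum((xi-xbar)^2) = 977/6 ≈ 162.833333
b = Sxy / Sxx = 42/977 ≈ 0.042989
a = 12 - 0.042989 * 8.833333 = 11353/977 ≈ 11.620266

11.6203


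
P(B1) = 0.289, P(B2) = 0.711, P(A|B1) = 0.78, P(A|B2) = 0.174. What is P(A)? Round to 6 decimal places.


P(A) = P(A|B1)*P(B1) + P(A|B2)*P(B2)
P(A|B1)*P(B1) = 0.78 * 0.289 = 0.22542
P(A|B2)*P(B2) = 0.174 * 0.711 = 0.123714
P(A) = 0.22542 + 0.123714 = 0.349134

0.349134


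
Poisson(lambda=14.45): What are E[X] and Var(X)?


E[X] = Var(X) = lambda = 14.45

14.45, 14.45


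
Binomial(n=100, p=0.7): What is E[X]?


E[X] = n*p = 100 * 0.7 = 70

70


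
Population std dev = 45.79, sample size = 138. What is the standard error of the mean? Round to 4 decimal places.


SE = sigma / sqrt(n)
sqrt(138) ≈ 11.747340
SE = 45.79 / 11.747340 ≈ 3.897904

3.8979


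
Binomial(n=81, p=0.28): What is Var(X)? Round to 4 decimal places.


Var = n*p*(1-p) = 81 * 0.28 * 0.72 = 16.3296

16.3296


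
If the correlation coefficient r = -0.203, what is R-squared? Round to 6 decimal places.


R^2 = r^2 = (-0.203)^2 = 0.041209

0.041209


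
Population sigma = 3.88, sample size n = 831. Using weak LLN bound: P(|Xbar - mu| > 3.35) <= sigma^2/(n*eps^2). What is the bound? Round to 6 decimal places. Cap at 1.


bound = min(1, sigma^2/(n*eps^2))
sigma^2 = 3.88^2 = 15.0544
n*eps^2 = 831 * 3.35^2 = 831 * 11.2225 = 9325.8975
sigma^2/(n*eps^2) = 15.0544 / 9325.8975 ≈ 0.00161426

0.001614


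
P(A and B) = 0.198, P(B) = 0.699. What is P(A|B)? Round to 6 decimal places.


P(A|B) = P(A and B) / P(B) = 0.198 / 0.699 = 66/233 ≈ 0.28326180

0.283262


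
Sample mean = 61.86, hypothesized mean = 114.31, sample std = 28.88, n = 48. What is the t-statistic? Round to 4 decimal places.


t = (xbar - mu0) / (s/sqrt(n))
xbar - mu0 = 61.86 - 114.31 = -52.45
sqrt(48) ≈ 6.92820323
s/sqrt(n) = 28.88 / 6.92820323 ≈ 4.16846894
t = -52.45 / 4.16846894 ≈ -12.582557

-12.5826


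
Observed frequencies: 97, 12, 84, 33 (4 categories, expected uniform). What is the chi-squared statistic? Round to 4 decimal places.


chi2 = sum((O-E)^2/E), E = total/4
total = 226, E = 226/4 = 56.5
(97 - 56.5)^2 / 56.5 = 1640.25 / 56.5 = 6561/226 ≈ 29.030973
(12 - 56.5)^2 / 56.5 = 1980.25 / 56.5 = 7921/226 ≈ 35.048673
(84 - 56.5)^2 / 56.5 = 756.25 / 56.5 = 3025/226 ≈ 13.384956
(33 - 56.5)^2 / 56.5 = 552.25 / 56.5 = 2209/226 ≈ 9.774336
chi2 = 9858/113 ≈ 87.238938

87.2389


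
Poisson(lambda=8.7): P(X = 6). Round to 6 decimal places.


P = e^(-lam) * lam^k / k!
e^(-8.7) ≈ 0.0001665858
lam^k = 8.7^6 = 433626.201009
k! = 6! = 720
P = 0.0001665858 * 433626.201009 / 720 ≈ 0.100328

0.100328


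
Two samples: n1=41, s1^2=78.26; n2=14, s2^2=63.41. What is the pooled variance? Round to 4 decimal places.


sp^2 = ((n1-1)*s1^2 + (n2-1)*s2^2)/(n1+n2-2)
(n1-1)*s1^2 = 40 * 78.26 = 3130.4
(n2-1)*s2^2 = 13 * 63.41 = 824.33
numerator = 3130.4 + 824.33 = 3954.73
n1+n2-2 = 53
sp^2 = 3954.73 / 53 = 395473/5300 ≈ 74.617547

74.6175


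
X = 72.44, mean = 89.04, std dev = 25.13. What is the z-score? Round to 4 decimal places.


z = (X - mu) / sigma
X - mu = 72.44 - 89.04 = -16.6
z = -16.6 / 25.13 = -1660/2513 ≈ -0.660565

-0.6606
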